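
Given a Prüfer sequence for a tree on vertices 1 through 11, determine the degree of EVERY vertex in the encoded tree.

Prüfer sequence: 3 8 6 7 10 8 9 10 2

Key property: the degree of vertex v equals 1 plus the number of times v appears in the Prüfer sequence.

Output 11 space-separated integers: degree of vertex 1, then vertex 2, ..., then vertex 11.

Answer: 1 2 2 1 1 2 2 3 2 3 1

Derivation:
p_1 = 3: count[3] becomes 1
p_2 = 8: count[8] becomes 1
p_3 = 6: count[6] becomes 1
p_4 = 7: count[7] becomes 1
p_5 = 10: count[10] becomes 1
p_6 = 8: count[8] becomes 2
p_7 = 9: count[9] becomes 1
p_8 = 10: count[10] becomes 2
p_9 = 2: count[2] becomes 1
Degrees (1 + count): deg[1]=1+0=1, deg[2]=1+1=2, deg[3]=1+1=2, deg[4]=1+0=1, deg[5]=1+0=1, deg[6]=1+1=2, deg[7]=1+1=2, deg[8]=1+2=3, deg[9]=1+1=2, deg[10]=1+2=3, deg[11]=1+0=1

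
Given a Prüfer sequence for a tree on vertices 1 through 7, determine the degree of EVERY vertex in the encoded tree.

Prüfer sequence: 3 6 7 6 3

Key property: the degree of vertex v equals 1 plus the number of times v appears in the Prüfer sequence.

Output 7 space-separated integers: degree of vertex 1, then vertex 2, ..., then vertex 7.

p_1 = 3: count[3] becomes 1
p_2 = 6: count[6] becomes 1
p_3 = 7: count[7] becomes 1
p_4 = 6: count[6] becomes 2
p_5 = 3: count[3] becomes 2
Degrees (1 + count): deg[1]=1+0=1, deg[2]=1+0=1, deg[3]=1+2=3, deg[4]=1+0=1, deg[5]=1+0=1, deg[6]=1+2=3, deg[7]=1+1=2

Answer: 1 1 3 1 1 3 2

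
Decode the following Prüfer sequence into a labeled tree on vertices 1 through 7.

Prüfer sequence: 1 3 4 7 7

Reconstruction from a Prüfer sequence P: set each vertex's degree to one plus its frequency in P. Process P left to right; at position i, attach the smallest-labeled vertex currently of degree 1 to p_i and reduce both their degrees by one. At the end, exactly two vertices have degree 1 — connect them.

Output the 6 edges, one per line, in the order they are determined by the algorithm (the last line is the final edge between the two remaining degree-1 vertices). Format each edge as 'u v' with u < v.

Initial degrees: {1:2, 2:1, 3:2, 4:2, 5:1, 6:1, 7:3}
Step 1: smallest deg-1 vertex = 2, p_1 = 1. Add edge {1,2}. Now deg[2]=0, deg[1]=1.
Step 2: smallest deg-1 vertex = 1, p_2 = 3. Add edge {1,3}. Now deg[1]=0, deg[3]=1.
Step 3: smallest deg-1 vertex = 3, p_3 = 4. Add edge {3,4}. Now deg[3]=0, deg[4]=1.
Step 4: smallest deg-1 vertex = 4, p_4 = 7. Add edge {4,7}. Now deg[4]=0, deg[7]=2.
Step 5: smallest deg-1 vertex = 5, p_5 = 7. Add edge {5,7}. Now deg[5]=0, deg[7]=1.
Final: two remaining deg-1 vertices are 6, 7. Add edge {6,7}.

Answer: 1 2
1 3
3 4
4 7
5 7
6 7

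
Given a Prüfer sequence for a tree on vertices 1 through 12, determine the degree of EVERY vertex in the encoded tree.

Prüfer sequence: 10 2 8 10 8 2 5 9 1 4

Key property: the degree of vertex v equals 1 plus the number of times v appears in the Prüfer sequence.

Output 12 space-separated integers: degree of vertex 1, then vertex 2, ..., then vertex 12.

p_1 = 10: count[10] becomes 1
p_2 = 2: count[2] becomes 1
p_3 = 8: count[8] becomes 1
p_4 = 10: count[10] becomes 2
p_5 = 8: count[8] becomes 2
p_6 = 2: count[2] becomes 2
p_7 = 5: count[5] becomes 1
p_8 = 9: count[9] becomes 1
p_9 = 1: count[1] becomes 1
p_10 = 4: count[4] becomes 1
Degrees (1 + count): deg[1]=1+1=2, deg[2]=1+2=3, deg[3]=1+0=1, deg[4]=1+1=2, deg[5]=1+1=2, deg[6]=1+0=1, deg[7]=1+0=1, deg[8]=1+2=3, deg[9]=1+1=2, deg[10]=1+2=3, deg[11]=1+0=1, deg[12]=1+0=1

Answer: 2 3 1 2 2 1 1 3 2 3 1 1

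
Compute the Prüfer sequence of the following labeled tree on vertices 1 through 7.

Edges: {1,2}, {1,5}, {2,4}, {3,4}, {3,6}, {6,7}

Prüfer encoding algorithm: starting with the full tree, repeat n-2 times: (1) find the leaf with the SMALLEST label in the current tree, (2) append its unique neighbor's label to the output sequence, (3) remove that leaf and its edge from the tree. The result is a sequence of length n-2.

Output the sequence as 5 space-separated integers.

Answer: 1 2 4 3 6

Derivation:
Step 1: leaves = {5,7}. Remove smallest leaf 5, emit neighbor 1.
Step 2: leaves = {1,7}. Remove smallest leaf 1, emit neighbor 2.
Step 3: leaves = {2,7}. Remove smallest leaf 2, emit neighbor 4.
Step 4: leaves = {4,7}. Remove smallest leaf 4, emit neighbor 3.
Step 5: leaves = {3,7}. Remove smallest leaf 3, emit neighbor 6.
Done: 2 vertices remain (6, 7). Sequence = [1 2 4 3 6]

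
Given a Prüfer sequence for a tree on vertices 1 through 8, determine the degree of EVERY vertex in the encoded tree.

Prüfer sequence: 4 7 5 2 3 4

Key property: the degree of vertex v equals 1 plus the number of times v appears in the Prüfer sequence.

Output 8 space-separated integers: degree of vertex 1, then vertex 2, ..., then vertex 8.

p_1 = 4: count[4] becomes 1
p_2 = 7: count[7] becomes 1
p_3 = 5: count[5] becomes 1
p_4 = 2: count[2] becomes 1
p_5 = 3: count[3] becomes 1
p_6 = 4: count[4] becomes 2
Degrees (1 + count): deg[1]=1+0=1, deg[2]=1+1=2, deg[3]=1+1=2, deg[4]=1+2=3, deg[5]=1+1=2, deg[6]=1+0=1, deg[7]=1+1=2, deg[8]=1+0=1

Answer: 1 2 2 3 2 1 2 1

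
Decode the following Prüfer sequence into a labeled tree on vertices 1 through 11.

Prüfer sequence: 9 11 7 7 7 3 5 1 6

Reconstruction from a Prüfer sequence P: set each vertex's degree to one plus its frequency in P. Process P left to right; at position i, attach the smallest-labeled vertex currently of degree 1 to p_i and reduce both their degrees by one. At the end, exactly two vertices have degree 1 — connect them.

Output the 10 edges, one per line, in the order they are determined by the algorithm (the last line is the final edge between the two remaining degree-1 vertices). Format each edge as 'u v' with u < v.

Initial degrees: {1:2, 2:1, 3:2, 4:1, 5:2, 6:2, 7:4, 8:1, 9:2, 10:1, 11:2}
Step 1: smallest deg-1 vertex = 2, p_1 = 9. Add edge {2,9}. Now deg[2]=0, deg[9]=1.
Step 2: smallest deg-1 vertex = 4, p_2 = 11. Add edge {4,11}. Now deg[4]=0, deg[11]=1.
Step 3: smallest deg-1 vertex = 8, p_3 = 7. Add edge {7,8}. Now deg[8]=0, deg[7]=3.
Step 4: smallest deg-1 vertex = 9, p_4 = 7. Add edge {7,9}. Now deg[9]=0, deg[7]=2.
Step 5: smallest deg-1 vertex = 10, p_5 = 7. Add edge {7,10}. Now deg[10]=0, deg[7]=1.
Step 6: smallest deg-1 vertex = 7, p_6 = 3. Add edge {3,7}. Now deg[7]=0, deg[3]=1.
Step 7: smallest deg-1 vertex = 3, p_7 = 5. Add edge {3,5}. Now deg[3]=0, deg[5]=1.
Step 8: smallest deg-1 vertex = 5, p_8 = 1. Add edge {1,5}. Now deg[5]=0, deg[1]=1.
Step 9: smallest deg-1 vertex = 1, p_9 = 6. Add edge {1,6}. Now deg[1]=0, deg[6]=1.
Final: two remaining deg-1 vertices are 6, 11. Add edge {6,11}.

Answer: 2 9
4 11
7 8
7 9
7 10
3 7
3 5
1 5
1 6
6 11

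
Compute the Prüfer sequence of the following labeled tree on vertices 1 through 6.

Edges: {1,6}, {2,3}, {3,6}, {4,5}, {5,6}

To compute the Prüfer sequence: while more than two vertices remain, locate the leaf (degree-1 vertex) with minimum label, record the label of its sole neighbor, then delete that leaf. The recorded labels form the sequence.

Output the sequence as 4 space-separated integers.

Answer: 6 3 6 5

Derivation:
Step 1: leaves = {1,2,4}. Remove smallest leaf 1, emit neighbor 6.
Step 2: leaves = {2,4}. Remove smallest leaf 2, emit neighbor 3.
Step 3: leaves = {3,4}. Remove smallest leaf 3, emit neighbor 6.
Step 4: leaves = {4,6}. Remove smallest leaf 4, emit neighbor 5.
Done: 2 vertices remain (5, 6). Sequence = [6 3 6 5]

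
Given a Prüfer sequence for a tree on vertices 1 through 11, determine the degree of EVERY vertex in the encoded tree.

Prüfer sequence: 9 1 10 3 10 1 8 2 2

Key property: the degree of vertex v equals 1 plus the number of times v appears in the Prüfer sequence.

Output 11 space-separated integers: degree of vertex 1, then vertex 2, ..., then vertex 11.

Answer: 3 3 2 1 1 1 1 2 2 3 1

Derivation:
p_1 = 9: count[9] becomes 1
p_2 = 1: count[1] becomes 1
p_3 = 10: count[10] becomes 1
p_4 = 3: count[3] becomes 1
p_5 = 10: count[10] becomes 2
p_6 = 1: count[1] becomes 2
p_7 = 8: count[8] becomes 1
p_8 = 2: count[2] becomes 1
p_9 = 2: count[2] becomes 2
Degrees (1 + count): deg[1]=1+2=3, deg[2]=1+2=3, deg[3]=1+1=2, deg[4]=1+0=1, deg[5]=1+0=1, deg[6]=1+0=1, deg[7]=1+0=1, deg[8]=1+1=2, deg[9]=1+1=2, deg[10]=1+2=3, deg[11]=1+0=1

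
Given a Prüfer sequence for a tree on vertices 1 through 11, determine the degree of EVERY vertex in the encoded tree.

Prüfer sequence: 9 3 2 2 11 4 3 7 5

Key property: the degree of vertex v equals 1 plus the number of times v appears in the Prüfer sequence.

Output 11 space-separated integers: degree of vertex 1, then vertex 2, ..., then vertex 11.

p_1 = 9: count[9] becomes 1
p_2 = 3: count[3] becomes 1
p_3 = 2: count[2] becomes 1
p_4 = 2: count[2] becomes 2
p_5 = 11: count[11] becomes 1
p_6 = 4: count[4] becomes 1
p_7 = 3: count[3] becomes 2
p_8 = 7: count[7] becomes 1
p_9 = 5: count[5] becomes 1
Degrees (1 + count): deg[1]=1+0=1, deg[2]=1+2=3, deg[3]=1+2=3, deg[4]=1+1=2, deg[5]=1+1=2, deg[6]=1+0=1, deg[7]=1+1=2, deg[8]=1+0=1, deg[9]=1+1=2, deg[10]=1+0=1, deg[11]=1+1=2

Answer: 1 3 3 2 2 1 2 1 2 1 2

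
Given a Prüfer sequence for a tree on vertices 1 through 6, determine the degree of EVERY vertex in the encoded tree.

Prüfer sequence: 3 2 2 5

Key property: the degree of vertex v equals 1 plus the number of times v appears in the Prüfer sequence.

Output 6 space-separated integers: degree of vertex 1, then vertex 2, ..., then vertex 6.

p_1 = 3: count[3] becomes 1
p_2 = 2: count[2] becomes 1
p_3 = 2: count[2] becomes 2
p_4 = 5: count[5] becomes 1
Degrees (1 + count): deg[1]=1+0=1, deg[2]=1+2=3, deg[3]=1+1=2, deg[4]=1+0=1, deg[5]=1+1=2, deg[6]=1+0=1

Answer: 1 3 2 1 2 1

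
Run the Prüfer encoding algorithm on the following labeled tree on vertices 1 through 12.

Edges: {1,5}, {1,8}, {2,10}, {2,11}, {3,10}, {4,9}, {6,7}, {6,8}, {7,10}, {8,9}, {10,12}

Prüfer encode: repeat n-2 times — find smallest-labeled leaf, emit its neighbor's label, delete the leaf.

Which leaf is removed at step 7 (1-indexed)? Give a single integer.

Step 1: current leaves = {3,4,5,11,12}. Remove leaf 3 (neighbor: 10).
Step 2: current leaves = {4,5,11,12}. Remove leaf 4 (neighbor: 9).
Step 3: current leaves = {5,9,11,12}. Remove leaf 5 (neighbor: 1).
Step 4: current leaves = {1,9,11,12}. Remove leaf 1 (neighbor: 8).
Step 5: current leaves = {9,11,12}. Remove leaf 9 (neighbor: 8).
Step 6: current leaves = {8,11,12}. Remove leaf 8 (neighbor: 6).
Step 7: current leaves = {6,11,12}. Remove leaf 6 (neighbor: 7).

Answer: 6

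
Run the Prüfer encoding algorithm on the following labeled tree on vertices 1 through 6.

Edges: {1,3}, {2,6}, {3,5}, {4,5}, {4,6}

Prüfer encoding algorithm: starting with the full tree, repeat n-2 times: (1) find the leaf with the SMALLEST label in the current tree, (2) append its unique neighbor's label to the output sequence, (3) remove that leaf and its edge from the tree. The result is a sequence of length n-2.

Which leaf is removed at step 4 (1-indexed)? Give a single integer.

Step 1: current leaves = {1,2}. Remove leaf 1 (neighbor: 3).
Step 2: current leaves = {2,3}. Remove leaf 2 (neighbor: 6).
Step 3: current leaves = {3,6}. Remove leaf 3 (neighbor: 5).
Step 4: current leaves = {5,6}. Remove leaf 5 (neighbor: 4).

Answer: 5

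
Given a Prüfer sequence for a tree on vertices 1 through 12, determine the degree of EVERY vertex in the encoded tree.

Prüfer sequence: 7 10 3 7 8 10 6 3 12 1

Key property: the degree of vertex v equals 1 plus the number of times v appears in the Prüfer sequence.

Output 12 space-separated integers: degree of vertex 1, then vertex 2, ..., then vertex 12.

p_1 = 7: count[7] becomes 1
p_2 = 10: count[10] becomes 1
p_3 = 3: count[3] becomes 1
p_4 = 7: count[7] becomes 2
p_5 = 8: count[8] becomes 1
p_6 = 10: count[10] becomes 2
p_7 = 6: count[6] becomes 1
p_8 = 3: count[3] becomes 2
p_9 = 12: count[12] becomes 1
p_10 = 1: count[1] becomes 1
Degrees (1 + count): deg[1]=1+1=2, deg[2]=1+0=1, deg[3]=1+2=3, deg[4]=1+0=1, deg[5]=1+0=1, deg[6]=1+1=2, deg[7]=1+2=3, deg[8]=1+1=2, deg[9]=1+0=1, deg[10]=1+2=3, deg[11]=1+0=1, deg[12]=1+1=2

Answer: 2 1 3 1 1 2 3 2 1 3 1 2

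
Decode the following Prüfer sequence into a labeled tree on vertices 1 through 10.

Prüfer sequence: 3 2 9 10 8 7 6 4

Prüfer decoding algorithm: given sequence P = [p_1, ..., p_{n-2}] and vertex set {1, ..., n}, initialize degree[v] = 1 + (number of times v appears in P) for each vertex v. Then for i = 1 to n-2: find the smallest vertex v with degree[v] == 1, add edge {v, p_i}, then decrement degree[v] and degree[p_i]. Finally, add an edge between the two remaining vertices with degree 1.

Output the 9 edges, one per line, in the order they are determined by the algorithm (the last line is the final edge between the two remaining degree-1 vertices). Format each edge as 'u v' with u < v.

Answer: 1 3
2 3
2 9
5 10
8 9
7 8
6 7
4 6
4 10

Derivation:
Initial degrees: {1:1, 2:2, 3:2, 4:2, 5:1, 6:2, 7:2, 8:2, 9:2, 10:2}
Step 1: smallest deg-1 vertex = 1, p_1 = 3. Add edge {1,3}. Now deg[1]=0, deg[3]=1.
Step 2: smallest deg-1 vertex = 3, p_2 = 2. Add edge {2,3}. Now deg[3]=0, deg[2]=1.
Step 3: smallest deg-1 vertex = 2, p_3 = 9. Add edge {2,9}. Now deg[2]=0, deg[9]=1.
Step 4: smallest deg-1 vertex = 5, p_4 = 10. Add edge {5,10}. Now deg[5]=0, deg[10]=1.
Step 5: smallest deg-1 vertex = 9, p_5 = 8. Add edge {8,9}. Now deg[9]=0, deg[8]=1.
Step 6: smallest deg-1 vertex = 8, p_6 = 7. Add edge {7,8}. Now deg[8]=0, deg[7]=1.
Step 7: smallest deg-1 vertex = 7, p_7 = 6. Add edge {6,7}. Now deg[7]=0, deg[6]=1.
Step 8: smallest deg-1 vertex = 6, p_8 = 4. Add edge {4,6}. Now deg[6]=0, deg[4]=1.
Final: two remaining deg-1 vertices are 4, 10. Add edge {4,10}.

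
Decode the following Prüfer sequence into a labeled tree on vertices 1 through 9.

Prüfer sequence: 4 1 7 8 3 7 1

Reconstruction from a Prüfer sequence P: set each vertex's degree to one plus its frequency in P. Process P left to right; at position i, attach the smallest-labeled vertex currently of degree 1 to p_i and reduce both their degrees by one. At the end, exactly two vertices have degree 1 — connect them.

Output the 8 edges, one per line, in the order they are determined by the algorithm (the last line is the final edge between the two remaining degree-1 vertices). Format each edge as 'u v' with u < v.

Answer: 2 4
1 4
5 7
6 8
3 8
3 7
1 7
1 9

Derivation:
Initial degrees: {1:3, 2:1, 3:2, 4:2, 5:1, 6:1, 7:3, 8:2, 9:1}
Step 1: smallest deg-1 vertex = 2, p_1 = 4. Add edge {2,4}. Now deg[2]=0, deg[4]=1.
Step 2: smallest deg-1 vertex = 4, p_2 = 1. Add edge {1,4}. Now deg[4]=0, deg[1]=2.
Step 3: smallest deg-1 vertex = 5, p_3 = 7. Add edge {5,7}. Now deg[5]=0, deg[7]=2.
Step 4: smallest deg-1 vertex = 6, p_4 = 8. Add edge {6,8}. Now deg[6]=0, deg[8]=1.
Step 5: smallest deg-1 vertex = 8, p_5 = 3. Add edge {3,8}. Now deg[8]=0, deg[3]=1.
Step 6: smallest deg-1 vertex = 3, p_6 = 7. Add edge {3,7}. Now deg[3]=0, deg[7]=1.
Step 7: smallest deg-1 vertex = 7, p_7 = 1. Add edge {1,7}. Now deg[7]=0, deg[1]=1.
Final: two remaining deg-1 vertices are 1, 9. Add edge {1,9}.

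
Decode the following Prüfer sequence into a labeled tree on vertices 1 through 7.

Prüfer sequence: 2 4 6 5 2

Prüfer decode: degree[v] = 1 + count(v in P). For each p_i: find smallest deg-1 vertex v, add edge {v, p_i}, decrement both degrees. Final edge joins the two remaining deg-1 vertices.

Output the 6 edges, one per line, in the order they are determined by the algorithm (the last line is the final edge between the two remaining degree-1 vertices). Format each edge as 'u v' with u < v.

Initial degrees: {1:1, 2:3, 3:1, 4:2, 5:2, 6:2, 7:1}
Step 1: smallest deg-1 vertex = 1, p_1 = 2. Add edge {1,2}. Now deg[1]=0, deg[2]=2.
Step 2: smallest deg-1 vertex = 3, p_2 = 4. Add edge {3,4}. Now deg[3]=0, deg[4]=1.
Step 3: smallest deg-1 vertex = 4, p_3 = 6. Add edge {4,6}. Now deg[4]=0, deg[6]=1.
Step 4: smallest deg-1 vertex = 6, p_4 = 5. Add edge {5,6}. Now deg[6]=0, deg[5]=1.
Step 5: smallest deg-1 vertex = 5, p_5 = 2. Add edge {2,5}. Now deg[5]=0, deg[2]=1.
Final: two remaining deg-1 vertices are 2, 7. Add edge {2,7}.

Answer: 1 2
3 4
4 6
5 6
2 5
2 7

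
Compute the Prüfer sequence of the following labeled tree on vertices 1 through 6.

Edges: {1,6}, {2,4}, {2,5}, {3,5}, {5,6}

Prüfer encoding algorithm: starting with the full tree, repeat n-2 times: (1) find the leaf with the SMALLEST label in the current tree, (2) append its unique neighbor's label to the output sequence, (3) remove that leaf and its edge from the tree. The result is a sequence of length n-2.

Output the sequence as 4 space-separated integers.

Step 1: leaves = {1,3,4}. Remove smallest leaf 1, emit neighbor 6.
Step 2: leaves = {3,4,6}. Remove smallest leaf 3, emit neighbor 5.
Step 3: leaves = {4,6}. Remove smallest leaf 4, emit neighbor 2.
Step 4: leaves = {2,6}. Remove smallest leaf 2, emit neighbor 5.
Done: 2 vertices remain (5, 6). Sequence = [6 5 2 5]

Answer: 6 5 2 5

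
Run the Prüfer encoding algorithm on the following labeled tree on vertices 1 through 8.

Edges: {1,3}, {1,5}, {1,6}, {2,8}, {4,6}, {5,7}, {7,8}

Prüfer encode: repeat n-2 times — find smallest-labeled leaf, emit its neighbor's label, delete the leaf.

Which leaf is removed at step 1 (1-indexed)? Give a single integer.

Step 1: current leaves = {2,3,4}. Remove leaf 2 (neighbor: 8).

Answer: 2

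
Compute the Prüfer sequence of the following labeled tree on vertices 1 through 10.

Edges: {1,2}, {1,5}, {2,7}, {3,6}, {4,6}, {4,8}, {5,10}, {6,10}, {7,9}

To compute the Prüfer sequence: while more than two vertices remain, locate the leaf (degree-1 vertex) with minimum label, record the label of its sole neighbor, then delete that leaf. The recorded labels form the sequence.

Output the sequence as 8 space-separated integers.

Step 1: leaves = {3,8,9}. Remove smallest leaf 3, emit neighbor 6.
Step 2: leaves = {8,9}. Remove smallest leaf 8, emit neighbor 4.
Step 3: leaves = {4,9}. Remove smallest leaf 4, emit neighbor 6.
Step 4: leaves = {6,9}. Remove smallest leaf 6, emit neighbor 10.
Step 5: leaves = {9,10}. Remove smallest leaf 9, emit neighbor 7.
Step 6: leaves = {7,10}. Remove smallest leaf 7, emit neighbor 2.
Step 7: leaves = {2,10}. Remove smallest leaf 2, emit neighbor 1.
Step 8: leaves = {1,10}. Remove smallest leaf 1, emit neighbor 5.
Done: 2 vertices remain (5, 10). Sequence = [6 4 6 10 7 2 1 5]

Answer: 6 4 6 10 7 2 1 5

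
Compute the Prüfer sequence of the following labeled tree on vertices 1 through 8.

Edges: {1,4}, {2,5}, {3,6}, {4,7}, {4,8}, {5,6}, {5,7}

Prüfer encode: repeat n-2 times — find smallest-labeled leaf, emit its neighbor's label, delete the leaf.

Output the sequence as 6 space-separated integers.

Answer: 4 5 6 5 7 4

Derivation:
Step 1: leaves = {1,2,3,8}. Remove smallest leaf 1, emit neighbor 4.
Step 2: leaves = {2,3,8}. Remove smallest leaf 2, emit neighbor 5.
Step 3: leaves = {3,8}. Remove smallest leaf 3, emit neighbor 6.
Step 4: leaves = {6,8}. Remove smallest leaf 6, emit neighbor 5.
Step 5: leaves = {5,8}. Remove smallest leaf 5, emit neighbor 7.
Step 6: leaves = {7,8}. Remove smallest leaf 7, emit neighbor 4.
Done: 2 vertices remain (4, 8). Sequence = [4 5 6 5 7 4]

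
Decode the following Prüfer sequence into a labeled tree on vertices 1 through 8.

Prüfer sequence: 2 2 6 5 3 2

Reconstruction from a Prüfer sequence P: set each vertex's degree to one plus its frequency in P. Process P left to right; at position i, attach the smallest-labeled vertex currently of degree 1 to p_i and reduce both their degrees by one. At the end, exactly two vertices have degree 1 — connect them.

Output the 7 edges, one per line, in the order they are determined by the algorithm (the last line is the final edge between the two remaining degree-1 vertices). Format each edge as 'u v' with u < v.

Answer: 1 2
2 4
6 7
5 6
3 5
2 3
2 8

Derivation:
Initial degrees: {1:1, 2:4, 3:2, 4:1, 5:2, 6:2, 7:1, 8:1}
Step 1: smallest deg-1 vertex = 1, p_1 = 2. Add edge {1,2}. Now deg[1]=0, deg[2]=3.
Step 2: smallest deg-1 vertex = 4, p_2 = 2. Add edge {2,4}. Now deg[4]=0, deg[2]=2.
Step 3: smallest deg-1 vertex = 7, p_3 = 6. Add edge {6,7}. Now deg[7]=0, deg[6]=1.
Step 4: smallest deg-1 vertex = 6, p_4 = 5. Add edge {5,6}. Now deg[6]=0, deg[5]=1.
Step 5: smallest deg-1 vertex = 5, p_5 = 3. Add edge {3,5}. Now deg[5]=0, deg[3]=1.
Step 6: smallest deg-1 vertex = 3, p_6 = 2. Add edge {2,3}. Now deg[3]=0, deg[2]=1.
Final: two remaining deg-1 vertices are 2, 8. Add edge {2,8}.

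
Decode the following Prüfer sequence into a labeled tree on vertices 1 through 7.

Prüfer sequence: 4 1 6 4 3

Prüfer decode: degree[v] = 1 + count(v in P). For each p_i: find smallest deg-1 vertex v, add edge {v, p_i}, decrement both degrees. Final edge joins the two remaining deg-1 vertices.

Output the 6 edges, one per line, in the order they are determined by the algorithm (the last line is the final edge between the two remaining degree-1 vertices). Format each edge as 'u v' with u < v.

Answer: 2 4
1 5
1 6
4 6
3 4
3 7

Derivation:
Initial degrees: {1:2, 2:1, 3:2, 4:3, 5:1, 6:2, 7:1}
Step 1: smallest deg-1 vertex = 2, p_1 = 4. Add edge {2,4}. Now deg[2]=0, deg[4]=2.
Step 2: smallest deg-1 vertex = 5, p_2 = 1. Add edge {1,5}. Now deg[5]=0, deg[1]=1.
Step 3: smallest deg-1 vertex = 1, p_3 = 6. Add edge {1,6}. Now deg[1]=0, deg[6]=1.
Step 4: smallest deg-1 vertex = 6, p_4 = 4. Add edge {4,6}. Now deg[6]=0, deg[4]=1.
Step 5: smallest deg-1 vertex = 4, p_5 = 3. Add edge {3,4}. Now deg[4]=0, deg[3]=1.
Final: two remaining deg-1 vertices are 3, 7. Add edge {3,7}.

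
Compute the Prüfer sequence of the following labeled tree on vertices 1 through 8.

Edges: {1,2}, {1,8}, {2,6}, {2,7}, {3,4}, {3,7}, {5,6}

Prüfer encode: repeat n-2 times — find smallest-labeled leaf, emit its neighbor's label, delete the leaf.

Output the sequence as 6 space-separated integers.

Answer: 3 7 6 2 2 1

Derivation:
Step 1: leaves = {4,5,8}. Remove smallest leaf 4, emit neighbor 3.
Step 2: leaves = {3,5,8}. Remove smallest leaf 3, emit neighbor 7.
Step 3: leaves = {5,7,8}. Remove smallest leaf 5, emit neighbor 6.
Step 4: leaves = {6,7,8}. Remove smallest leaf 6, emit neighbor 2.
Step 5: leaves = {7,8}. Remove smallest leaf 7, emit neighbor 2.
Step 6: leaves = {2,8}. Remove smallest leaf 2, emit neighbor 1.
Done: 2 vertices remain (1, 8). Sequence = [3 7 6 2 2 1]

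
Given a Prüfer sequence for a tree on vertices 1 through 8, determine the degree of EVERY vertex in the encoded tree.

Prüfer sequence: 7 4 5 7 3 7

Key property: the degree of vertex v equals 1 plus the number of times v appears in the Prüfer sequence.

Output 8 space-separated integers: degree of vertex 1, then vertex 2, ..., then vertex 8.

Answer: 1 1 2 2 2 1 4 1

Derivation:
p_1 = 7: count[7] becomes 1
p_2 = 4: count[4] becomes 1
p_3 = 5: count[5] becomes 1
p_4 = 7: count[7] becomes 2
p_5 = 3: count[3] becomes 1
p_6 = 7: count[7] becomes 3
Degrees (1 + count): deg[1]=1+0=1, deg[2]=1+0=1, deg[3]=1+1=2, deg[4]=1+1=2, deg[5]=1+1=2, deg[6]=1+0=1, deg[7]=1+3=4, deg[8]=1+0=1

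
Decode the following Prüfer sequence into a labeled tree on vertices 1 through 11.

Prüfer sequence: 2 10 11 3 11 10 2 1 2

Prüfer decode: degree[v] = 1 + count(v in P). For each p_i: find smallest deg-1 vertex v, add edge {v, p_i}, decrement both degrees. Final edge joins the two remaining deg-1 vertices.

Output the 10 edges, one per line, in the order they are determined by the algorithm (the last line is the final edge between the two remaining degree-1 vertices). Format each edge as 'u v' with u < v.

Initial degrees: {1:2, 2:4, 3:2, 4:1, 5:1, 6:1, 7:1, 8:1, 9:1, 10:3, 11:3}
Step 1: smallest deg-1 vertex = 4, p_1 = 2. Add edge {2,4}. Now deg[4]=0, deg[2]=3.
Step 2: smallest deg-1 vertex = 5, p_2 = 10. Add edge {5,10}. Now deg[5]=0, deg[10]=2.
Step 3: smallest deg-1 vertex = 6, p_3 = 11. Add edge {6,11}. Now deg[6]=0, deg[11]=2.
Step 4: smallest deg-1 vertex = 7, p_4 = 3. Add edge {3,7}. Now deg[7]=0, deg[3]=1.
Step 5: smallest deg-1 vertex = 3, p_5 = 11. Add edge {3,11}. Now deg[3]=0, deg[11]=1.
Step 6: smallest deg-1 vertex = 8, p_6 = 10. Add edge {8,10}. Now deg[8]=0, deg[10]=1.
Step 7: smallest deg-1 vertex = 9, p_7 = 2. Add edge {2,9}. Now deg[9]=0, deg[2]=2.
Step 8: smallest deg-1 vertex = 10, p_8 = 1. Add edge {1,10}. Now deg[10]=0, deg[1]=1.
Step 9: smallest deg-1 vertex = 1, p_9 = 2. Add edge {1,2}. Now deg[1]=0, deg[2]=1.
Final: two remaining deg-1 vertices are 2, 11. Add edge {2,11}.

Answer: 2 4
5 10
6 11
3 7
3 11
8 10
2 9
1 10
1 2
2 11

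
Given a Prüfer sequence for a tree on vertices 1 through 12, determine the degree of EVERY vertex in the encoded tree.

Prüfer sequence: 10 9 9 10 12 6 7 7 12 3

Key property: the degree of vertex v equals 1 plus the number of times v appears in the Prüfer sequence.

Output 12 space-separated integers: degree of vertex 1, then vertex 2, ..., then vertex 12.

Answer: 1 1 2 1 1 2 3 1 3 3 1 3

Derivation:
p_1 = 10: count[10] becomes 1
p_2 = 9: count[9] becomes 1
p_3 = 9: count[9] becomes 2
p_4 = 10: count[10] becomes 2
p_5 = 12: count[12] becomes 1
p_6 = 6: count[6] becomes 1
p_7 = 7: count[7] becomes 1
p_8 = 7: count[7] becomes 2
p_9 = 12: count[12] becomes 2
p_10 = 3: count[3] becomes 1
Degrees (1 + count): deg[1]=1+0=1, deg[2]=1+0=1, deg[3]=1+1=2, deg[4]=1+0=1, deg[5]=1+0=1, deg[6]=1+1=2, deg[7]=1+2=3, deg[8]=1+0=1, deg[9]=1+2=3, deg[10]=1+2=3, deg[11]=1+0=1, deg[12]=1+2=3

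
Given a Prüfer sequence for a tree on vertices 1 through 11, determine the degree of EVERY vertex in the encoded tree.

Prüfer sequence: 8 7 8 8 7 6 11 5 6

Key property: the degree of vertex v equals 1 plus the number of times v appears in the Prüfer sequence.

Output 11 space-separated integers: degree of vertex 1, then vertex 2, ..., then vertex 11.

p_1 = 8: count[8] becomes 1
p_2 = 7: count[7] becomes 1
p_3 = 8: count[8] becomes 2
p_4 = 8: count[8] becomes 3
p_5 = 7: count[7] becomes 2
p_6 = 6: count[6] becomes 1
p_7 = 11: count[11] becomes 1
p_8 = 5: count[5] becomes 1
p_9 = 6: count[6] becomes 2
Degrees (1 + count): deg[1]=1+0=1, deg[2]=1+0=1, deg[3]=1+0=1, deg[4]=1+0=1, deg[5]=1+1=2, deg[6]=1+2=3, deg[7]=1+2=3, deg[8]=1+3=4, deg[9]=1+0=1, deg[10]=1+0=1, deg[11]=1+1=2

Answer: 1 1 1 1 2 3 3 4 1 1 2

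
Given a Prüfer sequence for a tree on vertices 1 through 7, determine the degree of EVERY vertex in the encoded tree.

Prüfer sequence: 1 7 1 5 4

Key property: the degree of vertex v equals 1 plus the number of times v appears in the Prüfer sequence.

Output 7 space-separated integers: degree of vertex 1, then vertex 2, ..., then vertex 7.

Answer: 3 1 1 2 2 1 2

Derivation:
p_1 = 1: count[1] becomes 1
p_2 = 7: count[7] becomes 1
p_3 = 1: count[1] becomes 2
p_4 = 5: count[5] becomes 1
p_5 = 4: count[4] becomes 1
Degrees (1 + count): deg[1]=1+2=3, deg[2]=1+0=1, deg[3]=1+0=1, deg[4]=1+1=2, deg[5]=1+1=2, deg[6]=1+0=1, deg[7]=1+1=2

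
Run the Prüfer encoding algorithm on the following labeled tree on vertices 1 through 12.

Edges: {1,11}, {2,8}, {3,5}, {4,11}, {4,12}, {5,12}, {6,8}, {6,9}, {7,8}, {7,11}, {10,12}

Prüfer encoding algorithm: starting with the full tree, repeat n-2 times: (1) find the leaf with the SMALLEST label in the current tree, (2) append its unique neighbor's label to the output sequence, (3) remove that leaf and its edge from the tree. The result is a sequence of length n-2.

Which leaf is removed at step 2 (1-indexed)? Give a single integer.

Answer: 2

Derivation:
Step 1: current leaves = {1,2,3,9,10}. Remove leaf 1 (neighbor: 11).
Step 2: current leaves = {2,3,9,10}. Remove leaf 2 (neighbor: 8).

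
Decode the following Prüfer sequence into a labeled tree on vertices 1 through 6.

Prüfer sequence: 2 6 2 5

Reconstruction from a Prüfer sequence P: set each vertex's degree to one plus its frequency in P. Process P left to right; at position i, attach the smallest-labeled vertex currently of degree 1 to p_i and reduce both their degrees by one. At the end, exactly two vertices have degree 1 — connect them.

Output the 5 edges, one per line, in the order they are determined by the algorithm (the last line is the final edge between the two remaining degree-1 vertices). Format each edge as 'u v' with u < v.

Initial degrees: {1:1, 2:3, 3:1, 4:1, 5:2, 6:2}
Step 1: smallest deg-1 vertex = 1, p_1 = 2. Add edge {1,2}. Now deg[1]=0, deg[2]=2.
Step 2: smallest deg-1 vertex = 3, p_2 = 6. Add edge {3,6}. Now deg[3]=0, deg[6]=1.
Step 3: smallest deg-1 vertex = 4, p_3 = 2. Add edge {2,4}. Now deg[4]=0, deg[2]=1.
Step 4: smallest deg-1 vertex = 2, p_4 = 5. Add edge {2,5}. Now deg[2]=0, deg[5]=1.
Final: two remaining deg-1 vertices are 5, 6. Add edge {5,6}.

Answer: 1 2
3 6
2 4
2 5
5 6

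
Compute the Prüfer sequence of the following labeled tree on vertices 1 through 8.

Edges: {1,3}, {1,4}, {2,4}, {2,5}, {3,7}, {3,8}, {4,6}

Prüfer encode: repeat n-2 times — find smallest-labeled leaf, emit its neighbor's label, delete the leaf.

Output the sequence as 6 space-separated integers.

Step 1: leaves = {5,6,7,8}. Remove smallest leaf 5, emit neighbor 2.
Step 2: leaves = {2,6,7,8}. Remove smallest leaf 2, emit neighbor 4.
Step 3: leaves = {6,7,8}. Remove smallest leaf 6, emit neighbor 4.
Step 4: leaves = {4,7,8}. Remove smallest leaf 4, emit neighbor 1.
Step 5: leaves = {1,7,8}. Remove smallest leaf 1, emit neighbor 3.
Step 6: leaves = {7,8}. Remove smallest leaf 7, emit neighbor 3.
Done: 2 vertices remain (3, 8). Sequence = [2 4 4 1 3 3]

Answer: 2 4 4 1 3 3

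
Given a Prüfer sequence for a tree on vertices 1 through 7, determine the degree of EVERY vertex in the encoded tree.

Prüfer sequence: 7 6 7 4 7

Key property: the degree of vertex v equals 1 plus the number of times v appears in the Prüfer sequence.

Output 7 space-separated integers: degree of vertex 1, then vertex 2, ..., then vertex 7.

p_1 = 7: count[7] becomes 1
p_2 = 6: count[6] becomes 1
p_3 = 7: count[7] becomes 2
p_4 = 4: count[4] becomes 1
p_5 = 7: count[7] becomes 3
Degrees (1 + count): deg[1]=1+0=1, deg[2]=1+0=1, deg[3]=1+0=1, deg[4]=1+1=2, deg[5]=1+0=1, deg[6]=1+1=2, deg[7]=1+3=4

Answer: 1 1 1 2 1 2 4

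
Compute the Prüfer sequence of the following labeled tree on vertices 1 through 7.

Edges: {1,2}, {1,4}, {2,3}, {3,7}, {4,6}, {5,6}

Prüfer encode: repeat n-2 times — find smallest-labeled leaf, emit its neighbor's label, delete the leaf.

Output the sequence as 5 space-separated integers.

Answer: 6 4 1 2 3

Derivation:
Step 1: leaves = {5,7}. Remove smallest leaf 5, emit neighbor 6.
Step 2: leaves = {6,7}. Remove smallest leaf 6, emit neighbor 4.
Step 3: leaves = {4,7}. Remove smallest leaf 4, emit neighbor 1.
Step 4: leaves = {1,7}. Remove smallest leaf 1, emit neighbor 2.
Step 5: leaves = {2,7}. Remove smallest leaf 2, emit neighbor 3.
Done: 2 vertices remain (3, 7). Sequence = [6 4 1 2 3]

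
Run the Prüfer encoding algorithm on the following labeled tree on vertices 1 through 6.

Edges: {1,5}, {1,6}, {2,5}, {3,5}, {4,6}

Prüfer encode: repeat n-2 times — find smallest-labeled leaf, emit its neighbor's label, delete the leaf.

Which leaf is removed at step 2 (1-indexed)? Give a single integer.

Step 1: current leaves = {2,3,4}. Remove leaf 2 (neighbor: 5).
Step 2: current leaves = {3,4}. Remove leaf 3 (neighbor: 5).

Answer: 3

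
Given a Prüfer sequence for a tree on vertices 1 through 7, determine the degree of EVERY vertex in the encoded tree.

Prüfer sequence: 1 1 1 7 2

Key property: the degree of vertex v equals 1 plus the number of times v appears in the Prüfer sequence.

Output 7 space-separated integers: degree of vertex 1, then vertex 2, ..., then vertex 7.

Answer: 4 2 1 1 1 1 2

Derivation:
p_1 = 1: count[1] becomes 1
p_2 = 1: count[1] becomes 2
p_3 = 1: count[1] becomes 3
p_4 = 7: count[7] becomes 1
p_5 = 2: count[2] becomes 1
Degrees (1 + count): deg[1]=1+3=4, deg[2]=1+1=2, deg[3]=1+0=1, deg[4]=1+0=1, deg[5]=1+0=1, deg[6]=1+0=1, deg[7]=1+1=2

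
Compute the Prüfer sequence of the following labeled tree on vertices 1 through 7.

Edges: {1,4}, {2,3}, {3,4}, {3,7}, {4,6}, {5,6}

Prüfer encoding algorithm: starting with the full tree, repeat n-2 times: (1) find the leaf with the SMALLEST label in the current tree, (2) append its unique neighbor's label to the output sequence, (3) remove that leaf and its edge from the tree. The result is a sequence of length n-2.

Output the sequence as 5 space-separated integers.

Step 1: leaves = {1,2,5,7}. Remove smallest leaf 1, emit neighbor 4.
Step 2: leaves = {2,5,7}. Remove smallest leaf 2, emit neighbor 3.
Step 3: leaves = {5,7}. Remove smallest leaf 5, emit neighbor 6.
Step 4: leaves = {6,7}. Remove smallest leaf 6, emit neighbor 4.
Step 5: leaves = {4,7}. Remove smallest leaf 4, emit neighbor 3.
Done: 2 vertices remain (3, 7). Sequence = [4 3 6 4 3]

Answer: 4 3 6 4 3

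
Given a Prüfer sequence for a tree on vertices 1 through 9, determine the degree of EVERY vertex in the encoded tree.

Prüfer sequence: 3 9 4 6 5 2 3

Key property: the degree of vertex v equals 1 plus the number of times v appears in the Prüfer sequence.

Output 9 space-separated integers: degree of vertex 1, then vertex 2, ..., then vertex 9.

p_1 = 3: count[3] becomes 1
p_2 = 9: count[9] becomes 1
p_3 = 4: count[4] becomes 1
p_4 = 6: count[6] becomes 1
p_5 = 5: count[5] becomes 1
p_6 = 2: count[2] becomes 1
p_7 = 3: count[3] becomes 2
Degrees (1 + count): deg[1]=1+0=1, deg[2]=1+1=2, deg[3]=1+2=3, deg[4]=1+1=2, deg[5]=1+1=2, deg[6]=1+1=2, deg[7]=1+0=1, deg[8]=1+0=1, deg[9]=1+1=2

Answer: 1 2 3 2 2 2 1 1 2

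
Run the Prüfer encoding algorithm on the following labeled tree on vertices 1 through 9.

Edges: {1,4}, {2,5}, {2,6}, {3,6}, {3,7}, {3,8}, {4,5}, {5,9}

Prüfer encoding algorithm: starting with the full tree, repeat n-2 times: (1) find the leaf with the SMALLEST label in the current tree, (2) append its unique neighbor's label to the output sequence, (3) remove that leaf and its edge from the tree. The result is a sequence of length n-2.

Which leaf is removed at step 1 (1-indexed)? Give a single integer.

Step 1: current leaves = {1,7,8,9}. Remove leaf 1 (neighbor: 4).

Answer: 1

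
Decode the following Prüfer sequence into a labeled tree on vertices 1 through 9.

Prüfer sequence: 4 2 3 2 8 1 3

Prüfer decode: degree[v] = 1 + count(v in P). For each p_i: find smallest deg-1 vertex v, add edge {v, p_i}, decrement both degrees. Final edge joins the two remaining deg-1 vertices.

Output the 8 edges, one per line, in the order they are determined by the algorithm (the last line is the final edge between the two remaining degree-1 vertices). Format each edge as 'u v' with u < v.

Answer: 4 5
2 4
3 6
2 7
2 8
1 8
1 3
3 9

Derivation:
Initial degrees: {1:2, 2:3, 3:3, 4:2, 5:1, 6:1, 7:1, 8:2, 9:1}
Step 1: smallest deg-1 vertex = 5, p_1 = 4. Add edge {4,5}. Now deg[5]=0, deg[4]=1.
Step 2: smallest deg-1 vertex = 4, p_2 = 2. Add edge {2,4}. Now deg[4]=0, deg[2]=2.
Step 3: smallest deg-1 vertex = 6, p_3 = 3. Add edge {3,6}. Now deg[6]=0, deg[3]=2.
Step 4: smallest deg-1 vertex = 7, p_4 = 2. Add edge {2,7}. Now deg[7]=0, deg[2]=1.
Step 5: smallest deg-1 vertex = 2, p_5 = 8. Add edge {2,8}. Now deg[2]=0, deg[8]=1.
Step 6: smallest deg-1 vertex = 8, p_6 = 1. Add edge {1,8}. Now deg[8]=0, deg[1]=1.
Step 7: smallest deg-1 vertex = 1, p_7 = 3. Add edge {1,3}. Now deg[1]=0, deg[3]=1.
Final: two remaining deg-1 vertices are 3, 9. Add edge {3,9}.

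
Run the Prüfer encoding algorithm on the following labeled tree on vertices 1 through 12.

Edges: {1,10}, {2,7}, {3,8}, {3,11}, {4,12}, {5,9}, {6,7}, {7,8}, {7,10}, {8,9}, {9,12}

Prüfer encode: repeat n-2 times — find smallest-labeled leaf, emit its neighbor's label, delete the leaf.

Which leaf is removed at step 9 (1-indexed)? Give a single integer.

Answer: 3

Derivation:
Step 1: current leaves = {1,2,4,5,6,11}. Remove leaf 1 (neighbor: 10).
Step 2: current leaves = {2,4,5,6,10,11}. Remove leaf 2 (neighbor: 7).
Step 3: current leaves = {4,5,6,10,11}. Remove leaf 4 (neighbor: 12).
Step 4: current leaves = {5,6,10,11,12}. Remove leaf 5 (neighbor: 9).
Step 5: current leaves = {6,10,11,12}. Remove leaf 6 (neighbor: 7).
Step 6: current leaves = {10,11,12}. Remove leaf 10 (neighbor: 7).
Step 7: current leaves = {7,11,12}. Remove leaf 7 (neighbor: 8).
Step 8: current leaves = {11,12}. Remove leaf 11 (neighbor: 3).
Step 9: current leaves = {3,12}. Remove leaf 3 (neighbor: 8).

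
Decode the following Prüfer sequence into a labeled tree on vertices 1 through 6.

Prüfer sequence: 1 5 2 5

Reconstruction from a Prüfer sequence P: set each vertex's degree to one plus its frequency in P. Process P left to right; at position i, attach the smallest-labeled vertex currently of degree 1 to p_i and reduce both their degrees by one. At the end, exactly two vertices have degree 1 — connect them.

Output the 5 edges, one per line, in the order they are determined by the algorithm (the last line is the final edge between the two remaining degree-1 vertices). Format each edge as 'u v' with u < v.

Answer: 1 3
1 5
2 4
2 5
5 6

Derivation:
Initial degrees: {1:2, 2:2, 3:1, 4:1, 5:3, 6:1}
Step 1: smallest deg-1 vertex = 3, p_1 = 1. Add edge {1,3}. Now deg[3]=0, deg[1]=1.
Step 2: smallest deg-1 vertex = 1, p_2 = 5. Add edge {1,5}. Now deg[1]=0, deg[5]=2.
Step 3: smallest deg-1 vertex = 4, p_3 = 2. Add edge {2,4}. Now deg[4]=0, deg[2]=1.
Step 4: smallest deg-1 vertex = 2, p_4 = 5. Add edge {2,5}. Now deg[2]=0, deg[5]=1.
Final: two remaining deg-1 vertices are 5, 6. Add edge {5,6}.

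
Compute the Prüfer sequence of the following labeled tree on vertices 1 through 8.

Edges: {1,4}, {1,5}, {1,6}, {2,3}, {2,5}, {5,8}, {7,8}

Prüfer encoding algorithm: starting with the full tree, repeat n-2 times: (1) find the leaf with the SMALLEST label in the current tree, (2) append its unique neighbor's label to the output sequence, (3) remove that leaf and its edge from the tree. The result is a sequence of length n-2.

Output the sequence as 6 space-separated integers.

Answer: 2 5 1 1 5 8

Derivation:
Step 1: leaves = {3,4,6,7}. Remove smallest leaf 3, emit neighbor 2.
Step 2: leaves = {2,4,6,7}. Remove smallest leaf 2, emit neighbor 5.
Step 3: leaves = {4,6,7}. Remove smallest leaf 4, emit neighbor 1.
Step 4: leaves = {6,7}. Remove smallest leaf 6, emit neighbor 1.
Step 5: leaves = {1,7}. Remove smallest leaf 1, emit neighbor 5.
Step 6: leaves = {5,7}. Remove smallest leaf 5, emit neighbor 8.
Done: 2 vertices remain (7, 8). Sequence = [2 5 1 1 5 8]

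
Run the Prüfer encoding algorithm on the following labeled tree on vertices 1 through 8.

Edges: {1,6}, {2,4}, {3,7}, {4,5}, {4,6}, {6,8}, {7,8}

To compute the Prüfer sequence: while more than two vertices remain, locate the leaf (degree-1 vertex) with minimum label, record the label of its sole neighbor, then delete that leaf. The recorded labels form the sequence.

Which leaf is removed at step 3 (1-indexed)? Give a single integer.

Answer: 3

Derivation:
Step 1: current leaves = {1,2,3,5}. Remove leaf 1 (neighbor: 6).
Step 2: current leaves = {2,3,5}. Remove leaf 2 (neighbor: 4).
Step 3: current leaves = {3,5}. Remove leaf 3 (neighbor: 7).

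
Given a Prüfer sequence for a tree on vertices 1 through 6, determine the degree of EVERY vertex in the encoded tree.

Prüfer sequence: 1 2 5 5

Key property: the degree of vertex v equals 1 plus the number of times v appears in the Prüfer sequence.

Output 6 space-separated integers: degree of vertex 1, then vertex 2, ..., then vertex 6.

Answer: 2 2 1 1 3 1

Derivation:
p_1 = 1: count[1] becomes 1
p_2 = 2: count[2] becomes 1
p_3 = 5: count[5] becomes 1
p_4 = 5: count[5] becomes 2
Degrees (1 + count): deg[1]=1+1=2, deg[2]=1+1=2, deg[3]=1+0=1, deg[4]=1+0=1, deg[5]=1+2=3, deg[6]=1+0=1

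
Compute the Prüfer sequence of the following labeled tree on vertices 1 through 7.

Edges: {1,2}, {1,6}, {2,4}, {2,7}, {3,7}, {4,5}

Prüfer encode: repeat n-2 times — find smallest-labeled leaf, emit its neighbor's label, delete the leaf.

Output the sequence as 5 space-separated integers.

Answer: 7 4 2 1 2

Derivation:
Step 1: leaves = {3,5,6}. Remove smallest leaf 3, emit neighbor 7.
Step 2: leaves = {5,6,7}. Remove smallest leaf 5, emit neighbor 4.
Step 3: leaves = {4,6,7}. Remove smallest leaf 4, emit neighbor 2.
Step 4: leaves = {6,7}. Remove smallest leaf 6, emit neighbor 1.
Step 5: leaves = {1,7}. Remove smallest leaf 1, emit neighbor 2.
Done: 2 vertices remain (2, 7). Sequence = [7 4 2 1 2]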